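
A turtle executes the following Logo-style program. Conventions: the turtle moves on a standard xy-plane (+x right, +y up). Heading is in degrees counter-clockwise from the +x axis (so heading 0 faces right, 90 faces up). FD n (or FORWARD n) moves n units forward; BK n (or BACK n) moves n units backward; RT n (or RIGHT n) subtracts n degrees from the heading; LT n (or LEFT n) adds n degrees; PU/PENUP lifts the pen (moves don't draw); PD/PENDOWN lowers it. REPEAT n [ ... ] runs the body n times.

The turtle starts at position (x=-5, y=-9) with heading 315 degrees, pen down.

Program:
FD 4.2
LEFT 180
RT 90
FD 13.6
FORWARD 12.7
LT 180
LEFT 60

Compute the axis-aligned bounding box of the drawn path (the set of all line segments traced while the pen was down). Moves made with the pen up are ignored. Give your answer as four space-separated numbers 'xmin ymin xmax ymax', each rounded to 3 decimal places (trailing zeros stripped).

Answer: -5 -11.97 16.567 6.627

Derivation:
Executing turtle program step by step:
Start: pos=(-5,-9), heading=315, pen down
FD 4.2: (-5,-9) -> (-2.03,-11.97) [heading=315, draw]
LT 180: heading 315 -> 135
RT 90: heading 135 -> 45
FD 13.6: (-2.03,-11.97) -> (7.587,-2.353) [heading=45, draw]
FD 12.7: (7.587,-2.353) -> (16.567,6.627) [heading=45, draw]
LT 180: heading 45 -> 225
LT 60: heading 225 -> 285
Final: pos=(16.567,6.627), heading=285, 3 segment(s) drawn

Segment endpoints: x in {-5, -2.03, 7.587, 16.567}, y in {-11.97, -9, -2.353, 6.627}
xmin=-5, ymin=-11.97, xmax=16.567, ymax=6.627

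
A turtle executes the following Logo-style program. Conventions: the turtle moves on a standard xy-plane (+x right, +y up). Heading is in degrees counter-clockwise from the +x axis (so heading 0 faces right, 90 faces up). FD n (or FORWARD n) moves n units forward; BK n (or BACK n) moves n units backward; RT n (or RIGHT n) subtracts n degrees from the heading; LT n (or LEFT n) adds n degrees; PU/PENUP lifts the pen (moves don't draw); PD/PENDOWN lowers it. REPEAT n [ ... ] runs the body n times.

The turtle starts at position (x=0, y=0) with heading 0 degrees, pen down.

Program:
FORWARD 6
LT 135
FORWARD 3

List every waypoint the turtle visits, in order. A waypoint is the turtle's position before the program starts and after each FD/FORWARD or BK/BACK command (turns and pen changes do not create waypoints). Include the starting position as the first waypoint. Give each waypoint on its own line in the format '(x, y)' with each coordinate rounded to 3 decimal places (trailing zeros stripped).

Answer: (0, 0)
(6, 0)
(3.879, 2.121)

Derivation:
Executing turtle program step by step:
Start: pos=(0,0), heading=0, pen down
FD 6: (0,0) -> (6,0) [heading=0, draw]
LT 135: heading 0 -> 135
FD 3: (6,0) -> (3.879,2.121) [heading=135, draw]
Final: pos=(3.879,2.121), heading=135, 2 segment(s) drawn
Waypoints (3 total):
(0, 0)
(6, 0)
(3.879, 2.121)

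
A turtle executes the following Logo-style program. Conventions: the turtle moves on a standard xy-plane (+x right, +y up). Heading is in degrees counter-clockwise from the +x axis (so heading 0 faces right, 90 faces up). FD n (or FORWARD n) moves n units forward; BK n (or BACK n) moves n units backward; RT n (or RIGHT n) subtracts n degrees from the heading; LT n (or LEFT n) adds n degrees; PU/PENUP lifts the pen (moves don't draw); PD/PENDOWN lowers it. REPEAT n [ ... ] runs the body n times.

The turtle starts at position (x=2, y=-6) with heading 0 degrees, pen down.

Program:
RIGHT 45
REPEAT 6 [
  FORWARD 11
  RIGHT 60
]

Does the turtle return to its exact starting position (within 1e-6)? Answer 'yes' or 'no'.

Answer: yes

Derivation:
Executing turtle program step by step:
Start: pos=(2,-6), heading=0, pen down
RT 45: heading 0 -> 315
REPEAT 6 [
  -- iteration 1/6 --
  FD 11: (2,-6) -> (9.778,-13.778) [heading=315, draw]
  RT 60: heading 315 -> 255
  -- iteration 2/6 --
  FD 11: (9.778,-13.778) -> (6.931,-24.403) [heading=255, draw]
  RT 60: heading 255 -> 195
  -- iteration 3/6 --
  FD 11: (6.931,-24.403) -> (-3.694,-27.25) [heading=195, draw]
  RT 60: heading 195 -> 135
  -- iteration 4/6 --
  FD 11: (-3.694,-27.25) -> (-11.472,-19.472) [heading=135, draw]
  RT 60: heading 135 -> 75
  -- iteration 5/6 --
  FD 11: (-11.472,-19.472) -> (-8.625,-8.847) [heading=75, draw]
  RT 60: heading 75 -> 15
  -- iteration 6/6 --
  FD 11: (-8.625,-8.847) -> (2,-6) [heading=15, draw]
  RT 60: heading 15 -> 315
]
Final: pos=(2,-6), heading=315, 6 segment(s) drawn

Start position: (2, -6)
Final position: (2, -6)
Distance = 0; < 1e-6 -> CLOSED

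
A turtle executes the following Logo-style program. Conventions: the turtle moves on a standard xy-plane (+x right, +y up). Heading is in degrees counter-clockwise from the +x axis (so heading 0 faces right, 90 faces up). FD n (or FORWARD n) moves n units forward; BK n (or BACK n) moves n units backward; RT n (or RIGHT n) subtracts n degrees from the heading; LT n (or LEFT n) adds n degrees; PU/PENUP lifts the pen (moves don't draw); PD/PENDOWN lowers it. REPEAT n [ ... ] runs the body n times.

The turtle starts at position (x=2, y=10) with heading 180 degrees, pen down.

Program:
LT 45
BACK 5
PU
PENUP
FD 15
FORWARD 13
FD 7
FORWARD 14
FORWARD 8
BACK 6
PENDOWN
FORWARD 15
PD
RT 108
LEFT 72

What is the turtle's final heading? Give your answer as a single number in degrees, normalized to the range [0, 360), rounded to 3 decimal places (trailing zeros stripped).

Executing turtle program step by step:
Start: pos=(2,10), heading=180, pen down
LT 45: heading 180 -> 225
BK 5: (2,10) -> (5.536,13.536) [heading=225, draw]
PU: pen up
PU: pen up
FD 15: (5.536,13.536) -> (-5.071,2.929) [heading=225, move]
FD 13: (-5.071,2.929) -> (-14.263,-6.263) [heading=225, move]
FD 7: (-14.263,-6.263) -> (-19.213,-11.213) [heading=225, move]
FD 14: (-19.213,-11.213) -> (-29.113,-21.113) [heading=225, move]
FD 8: (-29.113,-21.113) -> (-34.77,-26.77) [heading=225, move]
BK 6: (-34.77,-26.77) -> (-30.527,-22.527) [heading=225, move]
PD: pen down
FD 15: (-30.527,-22.527) -> (-41.134,-33.134) [heading=225, draw]
PD: pen down
RT 108: heading 225 -> 117
LT 72: heading 117 -> 189
Final: pos=(-41.134,-33.134), heading=189, 2 segment(s) drawn

Answer: 189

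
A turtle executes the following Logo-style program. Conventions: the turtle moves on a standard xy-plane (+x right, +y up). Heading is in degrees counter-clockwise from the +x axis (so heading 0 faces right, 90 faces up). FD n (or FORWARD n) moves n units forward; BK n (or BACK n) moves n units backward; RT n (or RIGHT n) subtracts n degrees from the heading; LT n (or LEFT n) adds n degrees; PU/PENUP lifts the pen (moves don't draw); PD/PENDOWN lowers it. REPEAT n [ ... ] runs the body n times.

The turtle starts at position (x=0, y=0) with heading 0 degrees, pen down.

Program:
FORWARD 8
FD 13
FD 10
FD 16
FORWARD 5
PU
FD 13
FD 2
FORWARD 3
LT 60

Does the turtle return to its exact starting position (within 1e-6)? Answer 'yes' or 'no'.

Answer: no

Derivation:
Executing turtle program step by step:
Start: pos=(0,0), heading=0, pen down
FD 8: (0,0) -> (8,0) [heading=0, draw]
FD 13: (8,0) -> (21,0) [heading=0, draw]
FD 10: (21,0) -> (31,0) [heading=0, draw]
FD 16: (31,0) -> (47,0) [heading=0, draw]
FD 5: (47,0) -> (52,0) [heading=0, draw]
PU: pen up
FD 13: (52,0) -> (65,0) [heading=0, move]
FD 2: (65,0) -> (67,0) [heading=0, move]
FD 3: (67,0) -> (70,0) [heading=0, move]
LT 60: heading 0 -> 60
Final: pos=(70,0), heading=60, 5 segment(s) drawn

Start position: (0, 0)
Final position: (70, 0)
Distance = 70; >= 1e-6 -> NOT closed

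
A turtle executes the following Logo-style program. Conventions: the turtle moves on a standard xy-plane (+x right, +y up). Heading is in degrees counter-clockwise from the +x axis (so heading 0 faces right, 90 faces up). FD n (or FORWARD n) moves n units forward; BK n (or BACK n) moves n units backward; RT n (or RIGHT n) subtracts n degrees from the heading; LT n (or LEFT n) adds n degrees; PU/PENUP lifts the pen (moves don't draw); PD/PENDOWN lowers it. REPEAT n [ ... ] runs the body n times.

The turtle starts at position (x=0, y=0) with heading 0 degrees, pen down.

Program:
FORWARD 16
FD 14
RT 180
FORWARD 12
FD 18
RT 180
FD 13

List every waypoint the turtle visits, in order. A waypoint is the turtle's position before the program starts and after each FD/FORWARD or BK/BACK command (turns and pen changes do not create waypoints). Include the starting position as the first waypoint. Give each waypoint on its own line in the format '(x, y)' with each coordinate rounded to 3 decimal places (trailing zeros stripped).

Executing turtle program step by step:
Start: pos=(0,0), heading=0, pen down
FD 16: (0,0) -> (16,0) [heading=0, draw]
FD 14: (16,0) -> (30,0) [heading=0, draw]
RT 180: heading 0 -> 180
FD 12: (30,0) -> (18,0) [heading=180, draw]
FD 18: (18,0) -> (0,0) [heading=180, draw]
RT 180: heading 180 -> 0
FD 13: (0,0) -> (13,0) [heading=0, draw]
Final: pos=(13,0), heading=0, 5 segment(s) drawn
Waypoints (6 total):
(0, 0)
(16, 0)
(30, 0)
(18, 0)
(0, 0)
(13, 0)

Answer: (0, 0)
(16, 0)
(30, 0)
(18, 0)
(0, 0)
(13, 0)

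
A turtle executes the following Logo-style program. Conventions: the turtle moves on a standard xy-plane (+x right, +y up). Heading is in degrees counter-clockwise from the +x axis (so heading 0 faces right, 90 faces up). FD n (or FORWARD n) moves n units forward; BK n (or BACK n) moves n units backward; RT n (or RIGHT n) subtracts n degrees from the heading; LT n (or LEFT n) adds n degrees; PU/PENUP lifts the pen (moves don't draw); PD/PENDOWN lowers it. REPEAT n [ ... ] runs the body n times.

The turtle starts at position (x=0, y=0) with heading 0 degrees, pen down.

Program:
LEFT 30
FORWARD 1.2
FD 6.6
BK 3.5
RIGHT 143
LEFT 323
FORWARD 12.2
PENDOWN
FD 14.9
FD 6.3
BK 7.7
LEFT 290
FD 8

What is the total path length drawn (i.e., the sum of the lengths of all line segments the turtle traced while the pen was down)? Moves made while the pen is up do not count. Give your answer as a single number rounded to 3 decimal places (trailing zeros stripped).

Answer: 60.4

Derivation:
Executing turtle program step by step:
Start: pos=(0,0), heading=0, pen down
LT 30: heading 0 -> 30
FD 1.2: (0,0) -> (1.039,0.6) [heading=30, draw]
FD 6.6: (1.039,0.6) -> (6.755,3.9) [heading=30, draw]
BK 3.5: (6.755,3.9) -> (3.724,2.15) [heading=30, draw]
RT 143: heading 30 -> 247
LT 323: heading 247 -> 210
FD 12.2: (3.724,2.15) -> (-6.842,-3.95) [heading=210, draw]
PD: pen down
FD 14.9: (-6.842,-3.95) -> (-19.745,-11.4) [heading=210, draw]
FD 6.3: (-19.745,-11.4) -> (-25.201,-14.55) [heading=210, draw]
BK 7.7: (-25.201,-14.55) -> (-18.533,-10.7) [heading=210, draw]
LT 290: heading 210 -> 140
FD 8: (-18.533,-10.7) -> (-24.661,-5.558) [heading=140, draw]
Final: pos=(-24.661,-5.558), heading=140, 8 segment(s) drawn

Segment lengths:
  seg 1: (0,0) -> (1.039,0.6), length = 1.2
  seg 2: (1.039,0.6) -> (6.755,3.9), length = 6.6
  seg 3: (6.755,3.9) -> (3.724,2.15), length = 3.5
  seg 4: (3.724,2.15) -> (-6.842,-3.95), length = 12.2
  seg 5: (-6.842,-3.95) -> (-19.745,-11.4), length = 14.9
  seg 6: (-19.745,-11.4) -> (-25.201,-14.55), length = 6.3
  seg 7: (-25.201,-14.55) -> (-18.533,-10.7), length = 7.7
  seg 8: (-18.533,-10.7) -> (-24.661,-5.558), length = 8
Total = 60.4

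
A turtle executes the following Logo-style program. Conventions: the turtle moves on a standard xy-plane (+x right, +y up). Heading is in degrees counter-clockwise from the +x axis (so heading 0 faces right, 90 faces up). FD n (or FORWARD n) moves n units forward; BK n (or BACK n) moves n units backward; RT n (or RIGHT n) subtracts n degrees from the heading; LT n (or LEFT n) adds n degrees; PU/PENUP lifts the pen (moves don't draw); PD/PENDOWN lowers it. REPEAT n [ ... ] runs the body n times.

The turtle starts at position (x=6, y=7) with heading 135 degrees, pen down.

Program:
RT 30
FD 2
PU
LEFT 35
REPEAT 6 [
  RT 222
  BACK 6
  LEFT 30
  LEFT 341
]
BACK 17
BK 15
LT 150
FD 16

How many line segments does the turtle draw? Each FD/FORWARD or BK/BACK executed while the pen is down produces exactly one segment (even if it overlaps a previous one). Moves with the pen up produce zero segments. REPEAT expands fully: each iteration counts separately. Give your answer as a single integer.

Answer: 1

Derivation:
Executing turtle program step by step:
Start: pos=(6,7), heading=135, pen down
RT 30: heading 135 -> 105
FD 2: (6,7) -> (5.482,8.932) [heading=105, draw]
PU: pen up
LT 35: heading 105 -> 140
REPEAT 6 [
  -- iteration 1/6 --
  RT 222: heading 140 -> 278
  BK 6: (5.482,8.932) -> (4.647,14.873) [heading=278, move]
  LT 30: heading 278 -> 308
  LT 341: heading 308 -> 289
  -- iteration 2/6 --
  RT 222: heading 289 -> 67
  BK 6: (4.647,14.873) -> (2.303,9.35) [heading=67, move]
  LT 30: heading 67 -> 97
  LT 341: heading 97 -> 78
  -- iteration 3/6 --
  RT 222: heading 78 -> 216
  BK 6: (2.303,9.35) -> (7.157,12.877) [heading=216, move]
  LT 30: heading 216 -> 246
  LT 341: heading 246 -> 227
  -- iteration 4/6 --
  RT 222: heading 227 -> 5
  BK 6: (7.157,12.877) -> (1.18,12.354) [heading=5, move]
  LT 30: heading 5 -> 35
  LT 341: heading 35 -> 16
  -- iteration 5/6 --
  RT 222: heading 16 -> 154
  BK 6: (1.18,12.354) -> (6.573,9.724) [heading=154, move]
  LT 30: heading 154 -> 184
  LT 341: heading 184 -> 165
  -- iteration 6/6 --
  RT 222: heading 165 -> 303
  BK 6: (6.573,9.724) -> (3.305,14.756) [heading=303, move]
  LT 30: heading 303 -> 333
  LT 341: heading 333 -> 314
]
BK 17: (3.305,14.756) -> (-8.504,26.985) [heading=314, move]
BK 15: (-8.504,26.985) -> (-18.924,37.775) [heading=314, move]
LT 150: heading 314 -> 104
FD 16: (-18.924,37.775) -> (-22.795,53.3) [heading=104, move]
Final: pos=(-22.795,53.3), heading=104, 1 segment(s) drawn
Segments drawn: 1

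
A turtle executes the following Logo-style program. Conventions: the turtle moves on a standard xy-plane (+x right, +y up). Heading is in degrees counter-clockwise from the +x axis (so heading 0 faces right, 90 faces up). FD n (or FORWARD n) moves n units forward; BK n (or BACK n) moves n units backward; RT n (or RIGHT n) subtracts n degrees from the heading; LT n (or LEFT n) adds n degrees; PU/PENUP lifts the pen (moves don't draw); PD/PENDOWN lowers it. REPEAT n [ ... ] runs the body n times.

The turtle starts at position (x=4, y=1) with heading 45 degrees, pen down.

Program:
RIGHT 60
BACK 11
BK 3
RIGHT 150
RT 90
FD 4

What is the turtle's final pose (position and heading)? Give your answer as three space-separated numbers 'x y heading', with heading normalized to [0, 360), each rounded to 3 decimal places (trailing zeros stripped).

Executing turtle program step by step:
Start: pos=(4,1), heading=45, pen down
RT 60: heading 45 -> 345
BK 11: (4,1) -> (-6.625,3.847) [heading=345, draw]
BK 3: (-6.625,3.847) -> (-9.523,4.623) [heading=345, draw]
RT 150: heading 345 -> 195
RT 90: heading 195 -> 105
FD 4: (-9.523,4.623) -> (-10.558,8.487) [heading=105, draw]
Final: pos=(-10.558,8.487), heading=105, 3 segment(s) drawn

Answer: -10.558 8.487 105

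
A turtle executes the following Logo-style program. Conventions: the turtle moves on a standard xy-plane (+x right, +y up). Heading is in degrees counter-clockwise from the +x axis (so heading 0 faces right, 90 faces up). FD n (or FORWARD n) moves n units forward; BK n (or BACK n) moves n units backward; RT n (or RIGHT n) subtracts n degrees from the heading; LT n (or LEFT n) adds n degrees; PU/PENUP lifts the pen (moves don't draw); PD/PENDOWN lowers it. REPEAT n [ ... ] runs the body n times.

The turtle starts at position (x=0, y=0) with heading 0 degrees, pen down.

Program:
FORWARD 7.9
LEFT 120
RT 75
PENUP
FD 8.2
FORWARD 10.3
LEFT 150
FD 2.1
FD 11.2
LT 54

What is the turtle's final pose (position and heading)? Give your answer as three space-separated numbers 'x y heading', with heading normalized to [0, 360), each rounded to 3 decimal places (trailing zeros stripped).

Executing turtle program step by step:
Start: pos=(0,0), heading=0, pen down
FD 7.9: (0,0) -> (7.9,0) [heading=0, draw]
LT 120: heading 0 -> 120
RT 75: heading 120 -> 45
PU: pen up
FD 8.2: (7.9,0) -> (13.698,5.798) [heading=45, move]
FD 10.3: (13.698,5.798) -> (20.981,13.081) [heading=45, move]
LT 150: heading 45 -> 195
FD 2.1: (20.981,13.081) -> (18.953,12.538) [heading=195, move]
FD 11.2: (18.953,12.538) -> (8.135,9.639) [heading=195, move]
LT 54: heading 195 -> 249
Final: pos=(8.135,9.639), heading=249, 1 segment(s) drawn

Answer: 8.135 9.639 249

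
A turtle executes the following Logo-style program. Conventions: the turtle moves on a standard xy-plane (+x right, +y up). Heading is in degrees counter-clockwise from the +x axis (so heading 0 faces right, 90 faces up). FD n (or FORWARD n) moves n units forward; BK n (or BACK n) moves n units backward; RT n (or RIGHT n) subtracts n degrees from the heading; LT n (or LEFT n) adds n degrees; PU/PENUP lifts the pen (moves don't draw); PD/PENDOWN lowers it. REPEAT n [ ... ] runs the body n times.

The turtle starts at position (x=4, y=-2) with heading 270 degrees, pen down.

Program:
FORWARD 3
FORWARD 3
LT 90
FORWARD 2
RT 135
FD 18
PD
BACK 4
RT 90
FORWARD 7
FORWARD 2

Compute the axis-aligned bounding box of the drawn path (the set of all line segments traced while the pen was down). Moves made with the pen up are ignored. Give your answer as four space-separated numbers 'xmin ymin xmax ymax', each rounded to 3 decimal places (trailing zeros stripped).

Answer: -10.263 -20.728 6 -2

Derivation:
Executing turtle program step by step:
Start: pos=(4,-2), heading=270, pen down
FD 3: (4,-2) -> (4,-5) [heading=270, draw]
FD 3: (4,-5) -> (4,-8) [heading=270, draw]
LT 90: heading 270 -> 0
FD 2: (4,-8) -> (6,-8) [heading=0, draw]
RT 135: heading 0 -> 225
FD 18: (6,-8) -> (-6.728,-20.728) [heading=225, draw]
PD: pen down
BK 4: (-6.728,-20.728) -> (-3.899,-17.899) [heading=225, draw]
RT 90: heading 225 -> 135
FD 7: (-3.899,-17.899) -> (-8.849,-12.95) [heading=135, draw]
FD 2: (-8.849,-12.95) -> (-10.263,-11.536) [heading=135, draw]
Final: pos=(-10.263,-11.536), heading=135, 7 segment(s) drawn

Segment endpoints: x in {-10.263, -8.849, -6.728, -3.899, 4, 4, 4, 6}, y in {-20.728, -17.899, -12.95, -11.536, -8, -5, -2}
xmin=-10.263, ymin=-20.728, xmax=6, ymax=-2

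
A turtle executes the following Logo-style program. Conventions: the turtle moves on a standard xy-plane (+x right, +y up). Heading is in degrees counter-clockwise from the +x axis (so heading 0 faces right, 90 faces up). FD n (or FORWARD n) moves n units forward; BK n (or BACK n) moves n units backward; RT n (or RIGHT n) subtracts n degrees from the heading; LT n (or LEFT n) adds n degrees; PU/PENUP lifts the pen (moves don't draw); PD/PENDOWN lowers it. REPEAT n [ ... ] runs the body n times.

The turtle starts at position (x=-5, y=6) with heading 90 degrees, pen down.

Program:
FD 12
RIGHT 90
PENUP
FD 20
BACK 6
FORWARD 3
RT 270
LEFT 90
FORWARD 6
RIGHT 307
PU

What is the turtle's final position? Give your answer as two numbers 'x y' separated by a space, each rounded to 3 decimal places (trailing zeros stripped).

Executing turtle program step by step:
Start: pos=(-5,6), heading=90, pen down
FD 12: (-5,6) -> (-5,18) [heading=90, draw]
RT 90: heading 90 -> 0
PU: pen up
FD 20: (-5,18) -> (15,18) [heading=0, move]
BK 6: (15,18) -> (9,18) [heading=0, move]
FD 3: (9,18) -> (12,18) [heading=0, move]
RT 270: heading 0 -> 90
LT 90: heading 90 -> 180
FD 6: (12,18) -> (6,18) [heading=180, move]
RT 307: heading 180 -> 233
PU: pen up
Final: pos=(6,18), heading=233, 1 segment(s) drawn

Answer: 6 18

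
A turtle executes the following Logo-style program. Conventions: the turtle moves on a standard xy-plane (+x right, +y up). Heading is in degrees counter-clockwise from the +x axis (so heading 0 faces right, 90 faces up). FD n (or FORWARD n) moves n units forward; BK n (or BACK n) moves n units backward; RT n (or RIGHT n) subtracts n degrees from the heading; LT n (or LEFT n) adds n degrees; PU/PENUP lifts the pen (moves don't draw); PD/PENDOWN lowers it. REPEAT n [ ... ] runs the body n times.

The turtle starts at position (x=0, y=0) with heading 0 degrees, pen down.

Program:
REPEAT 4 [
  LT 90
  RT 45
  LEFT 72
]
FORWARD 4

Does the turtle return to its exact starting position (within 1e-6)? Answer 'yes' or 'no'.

Executing turtle program step by step:
Start: pos=(0,0), heading=0, pen down
REPEAT 4 [
  -- iteration 1/4 --
  LT 90: heading 0 -> 90
  RT 45: heading 90 -> 45
  LT 72: heading 45 -> 117
  -- iteration 2/4 --
  LT 90: heading 117 -> 207
  RT 45: heading 207 -> 162
  LT 72: heading 162 -> 234
  -- iteration 3/4 --
  LT 90: heading 234 -> 324
  RT 45: heading 324 -> 279
  LT 72: heading 279 -> 351
  -- iteration 4/4 --
  LT 90: heading 351 -> 81
  RT 45: heading 81 -> 36
  LT 72: heading 36 -> 108
]
FD 4: (0,0) -> (-1.236,3.804) [heading=108, draw]
Final: pos=(-1.236,3.804), heading=108, 1 segment(s) drawn

Start position: (0, 0)
Final position: (-1.236, 3.804)
Distance = 4; >= 1e-6 -> NOT closed

Answer: no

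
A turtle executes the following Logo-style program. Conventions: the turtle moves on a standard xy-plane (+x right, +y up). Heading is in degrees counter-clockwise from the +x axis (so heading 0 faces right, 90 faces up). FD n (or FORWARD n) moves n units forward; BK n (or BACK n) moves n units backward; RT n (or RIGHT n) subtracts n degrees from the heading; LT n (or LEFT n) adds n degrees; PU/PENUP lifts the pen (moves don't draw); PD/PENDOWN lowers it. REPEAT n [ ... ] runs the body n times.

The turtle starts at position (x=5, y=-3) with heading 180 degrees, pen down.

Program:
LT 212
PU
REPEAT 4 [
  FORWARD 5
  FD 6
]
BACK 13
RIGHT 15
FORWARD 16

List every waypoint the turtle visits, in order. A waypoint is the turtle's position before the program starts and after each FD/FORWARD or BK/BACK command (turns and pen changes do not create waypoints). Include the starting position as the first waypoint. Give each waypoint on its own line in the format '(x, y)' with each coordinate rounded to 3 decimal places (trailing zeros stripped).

Answer: (5, -3)
(9.24, -0.35)
(14.329, 2.829)
(18.569, 5.479)
(23.657, 8.658)
(27.897, 11.308)
(32.986, 14.487)
(37.226, 17.137)
(42.314, 20.316)
(31.289, 13.427)
(46.59, 18.105)

Derivation:
Executing turtle program step by step:
Start: pos=(5,-3), heading=180, pen down
LT 212: heading 180 -> 32
PU: pen up
REPEAT 4 [
  -- iteration 1/4 --
  FD 5: (5,-3) -> (9.24,-0.35) [heading=32, move]
  FD 6: (9.24,-0.35) -> (14.329,2.829) [heading=32, move]
  -- iteration 2/4 --
  FD 5: (14.329,2.829) -> (18.569,5.479) [heading=32, move]
  FD 6: (18.569,5.479) -> (23.657,8.658) [heading=32, move]
  -- iteration 3/4 --
  FD 5: (23.657,8.658) -> (27.897,11.308) [heading=32, move]
  FD 6: (27.897,11.308) -> (32.986,14.487) [heading=32, move]
  -- iteration 4/4 --
  FD 5: (32.986,14.487) -> (37.226,17.137) [heading=32, move]
  FD 6: (37.226,17.137) -> (42.314,20.316) [heading=32, move]
]
BK 13: (42.314,20.316) -> (31.289,13.427) [heading=32, move]
RT 15: heading 32 -> 17
FD 16: (31.289,13.427) -> (46.59,18.105) [heading=17, move]
Final: pos=(46.59,18.105), heading=17, 0 segment(s) drawn
Waypoints (11 total):
(5, -3)
(9.24, -0.35)
(14.329, 2.829)
(18.569, 5.479)
(23.657, 8.658)
(27.897, 11.308)
(32.986, 14.487)
(37.226, 17.137)
(42.314, 20.316)
(31.289, 13.427)
(46.59, 18.105)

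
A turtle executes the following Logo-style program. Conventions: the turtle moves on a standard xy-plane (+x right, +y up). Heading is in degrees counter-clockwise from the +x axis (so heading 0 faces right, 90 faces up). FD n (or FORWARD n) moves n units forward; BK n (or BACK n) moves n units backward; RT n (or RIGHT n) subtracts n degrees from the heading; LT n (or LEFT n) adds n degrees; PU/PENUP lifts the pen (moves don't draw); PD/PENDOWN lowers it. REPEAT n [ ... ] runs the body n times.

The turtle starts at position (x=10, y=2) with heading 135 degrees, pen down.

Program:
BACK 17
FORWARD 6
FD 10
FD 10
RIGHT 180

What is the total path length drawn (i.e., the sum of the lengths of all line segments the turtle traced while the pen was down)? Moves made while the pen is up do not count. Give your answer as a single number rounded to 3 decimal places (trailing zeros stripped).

Answer: 43

Derivation:
Executing turtle program step by step:
Start: pos=(10,2), heading=135, pen down
BK 17: (10,2) -> (22.021,-10.021) [heading=135, draw]
FD 6: (22.021,-10.021) -> (17.778,-5.778) [heading=135, draw]
FD 10: (17.778,-5.778) -> (10.707,1.293) [heading=135, draw]
FD 10: (10.707,1.293) -> (3.636,8.364) [heading=135, draw]
RT 180: heading 135 -> 315
Final: pos=(3.636,8.364), heading=315, 4 segment(s) drawn

Segment lengths:
  seg 1: (10,2) -> (22.021,-10.021), length = 17
  seg 2: (22.021,-10.021) -> (17.778,-5.778), length = 6
  seg 3: (17.778,-5.778) -> (10.707,1.293), length = 10
  seg 4: (10.707,1.293) -> (3.636,8.364), length = 10
Total = 43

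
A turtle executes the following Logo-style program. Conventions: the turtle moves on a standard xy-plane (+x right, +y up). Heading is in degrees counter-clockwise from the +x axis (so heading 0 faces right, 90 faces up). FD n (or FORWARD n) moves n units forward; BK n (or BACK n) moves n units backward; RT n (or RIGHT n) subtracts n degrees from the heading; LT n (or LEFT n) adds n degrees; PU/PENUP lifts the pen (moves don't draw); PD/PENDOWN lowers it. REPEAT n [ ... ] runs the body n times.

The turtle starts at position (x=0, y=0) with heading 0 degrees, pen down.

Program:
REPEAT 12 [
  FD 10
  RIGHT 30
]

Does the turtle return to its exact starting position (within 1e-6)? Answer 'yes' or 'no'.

Executing turtle program step by step:
Start: pos=(0,0), heading=0, pen down
REPEAT 12 [
  -- iteration 1/12 --
  FD 10: (0,0) -> (10,0) [heading=0, draw]
  RT 30: heading 0 -> 330
  -- iteration 2/12 --
  FD 10: (10,0) -> (18.66,-5) [heading=330, draw]
  RT 30: heading 330 -> 300
  -- iteration 3/12 --
  FD 10: (18.66,-5) -> (23.66,-13.66) [heading=300, draw]
  RT 30: heading 300 -> 270
  -- iteration 4/12 --
  FD 10: (23.66,-13.66) -> (23.66,-23.66) [heading=270, draw]
  RT 30: heading 270 -> 240
  -- iteration 5/12 --
  FD 10: (23.66,-23.66) -> (18.66,-32.321) [heading=240, draw]
  RT 30: heading 240 -> 210
  -- iteration 6/12 --
  FD 10: (18.66,-32.321) -> (10,-37.321) [heading=210, draw]
  RT 30: heading 210 -> 180
  -- iteration 7/12 --
  FD 10: (10,-37.321) -> (0,-37.321) [heading=180, draw]
  RT 30: heading 180 -> 150
  -- iteration 8/12 --
  FD 10: (0,-37.321) -> (-8.66,-32.321) [heading=150, draw]
  RT 30: heading 150 -> 120
  -- iteration 9/12 --
  FD 10: (-8.66,-32.321) -> (-13.66,-23.66) [heading=120, draw]
  RT 30: heading 120 -> 90
  -- iteration 10/12 --
  FD 10: (-13.66,-23.66) -> (-13.66,-13.66) [heading=90, draw]
  RT 30: heading 90 -> 60
  -- iteration 11/12 --
  FD 10: (-13.66,-13.66) -> (-8.66,-5) [heading=60, draw]
  RT 30: heading 60 -> 30
  -- iteration 12/12 --
  FD 10: (-8.66,-5) -> (0,0) [heading=30, draw]
  RT 30: heading 30 -> 0
]
Final: pos=(0,0), heading=0, 12 segment(s) drawn

Start position: (0, 0)
Final position: (0, 0)
Distance = 0; < 1e-6 -> CLOSED

Answer: yes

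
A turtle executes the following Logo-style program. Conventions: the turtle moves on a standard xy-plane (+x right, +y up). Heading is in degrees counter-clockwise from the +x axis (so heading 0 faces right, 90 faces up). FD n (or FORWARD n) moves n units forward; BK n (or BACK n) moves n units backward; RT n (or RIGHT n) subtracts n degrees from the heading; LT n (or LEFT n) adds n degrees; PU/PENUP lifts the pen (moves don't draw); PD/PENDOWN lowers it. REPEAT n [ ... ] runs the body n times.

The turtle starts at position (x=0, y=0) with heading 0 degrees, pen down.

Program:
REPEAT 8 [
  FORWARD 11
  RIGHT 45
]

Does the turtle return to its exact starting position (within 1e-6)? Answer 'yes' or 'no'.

Executing turtle program step by step:
Start: pos=(0,0), heading=0, pen down
REPEAT 8 [
  -- iteration 1/8 --
  FD 11: (0,0) -> (11,0) [heading=0, draw]
  RT 45: heading 0 -> 315
  -- iteration 2/8 --
  FD 11: (11,0) -> (18.778,-7.778) [heading=315, draw]
  RT 45: heading 315 -> 270
  -- iteration 3/8 --
  FD 11: (18.778,-7.778) -> (18.778,-18.778) [heading=270, draw]
  RT 45: heading 270 -> 225
  -- iteration 4/8 --
  FD 11: (18.778,-18.778) -> (11,-26.556) [heading=225, draw]
  RT 45: heading 225 -> 180
  -- iteration 5/8 --
  FD 11: (11,-26.556) -> (0,-26.556) [heading=180, draw]
  RT 45: heading 180 -> 135
  -- iteration 6/8 --
  FD 11: (0,-26.556) -> (-7.778,-18.778) [heading=135, draw]
  RT 45: heading 135 -> 90
  -- iteration 7/8 --
  FD 11: (-7.778,-18.778) -> (-7.778,-7.778) [heading=90, draw]
  RT 45: heading 90 -> 45
  -- iteration 8/8 --
  FD 11: (-7.778,-7.778) -> (0,0) [heading=45, draw]
  RT 45: heading 45 -> 0
]
Final: pos=(0,0), heading=0, 8 segment(s) drawn

Start position: (0, 0)
Final position: (0, 0)
Distance = 0; < 1e-6 -> CLOSED

Answer: yes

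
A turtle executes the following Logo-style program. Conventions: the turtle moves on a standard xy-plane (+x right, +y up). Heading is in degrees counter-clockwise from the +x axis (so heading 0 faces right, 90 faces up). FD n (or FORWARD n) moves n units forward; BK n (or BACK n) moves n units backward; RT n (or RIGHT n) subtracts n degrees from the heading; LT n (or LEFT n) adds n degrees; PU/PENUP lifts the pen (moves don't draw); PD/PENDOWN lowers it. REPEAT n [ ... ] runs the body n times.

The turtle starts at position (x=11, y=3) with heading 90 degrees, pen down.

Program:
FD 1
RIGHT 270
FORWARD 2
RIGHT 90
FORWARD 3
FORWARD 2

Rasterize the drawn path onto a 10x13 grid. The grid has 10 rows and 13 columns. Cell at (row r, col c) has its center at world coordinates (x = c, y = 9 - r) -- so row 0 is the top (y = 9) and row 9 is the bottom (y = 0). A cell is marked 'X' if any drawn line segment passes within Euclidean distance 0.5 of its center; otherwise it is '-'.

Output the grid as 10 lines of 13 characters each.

Answer: ---------X---
---------X---
---------X---
---------X---
---------X---
---------XXX-
-----------X-
-------------
-------------
-------------

Derivation:
Segment 0: (11,3) -> (11,4)
Segment 1: (11,4) -> (9,4)
Segment 2: (9,4) -> (9,7)
Segment 3: (9,7) -> (9,9)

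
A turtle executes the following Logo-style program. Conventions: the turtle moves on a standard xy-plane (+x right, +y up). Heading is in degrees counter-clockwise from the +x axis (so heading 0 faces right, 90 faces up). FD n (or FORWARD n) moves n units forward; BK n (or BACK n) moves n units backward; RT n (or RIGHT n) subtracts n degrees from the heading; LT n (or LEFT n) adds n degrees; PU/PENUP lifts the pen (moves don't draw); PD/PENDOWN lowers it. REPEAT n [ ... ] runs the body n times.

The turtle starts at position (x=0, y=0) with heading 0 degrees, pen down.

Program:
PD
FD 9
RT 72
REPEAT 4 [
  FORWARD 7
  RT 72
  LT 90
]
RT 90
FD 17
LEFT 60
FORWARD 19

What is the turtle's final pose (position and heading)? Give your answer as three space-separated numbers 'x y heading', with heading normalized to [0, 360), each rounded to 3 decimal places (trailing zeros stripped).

Executing turtle program step by step:
Start: pos=(0,0), heading=0, pen down
PD: pen down
FD 9: (0,0) -> (9,0) [heading=0, draw]
RT 72: heading 0 -> 288
REPEAT 4 [
  -- iteration 1/4 --
  FD 7: (9,0) -> (11.163,-6.657) [heading=288, draw]
  RT 72: heading 288 -> 216
  LT 90: heading 216 -> 306
  -- iteration 2/4 --
  FD 7: (11.163,-6.657) -> (15.278,-12.321) [heading=306, draw]
  RT 72: heading 306 -> 234
  LT 90: heading 234 -> 324
  -- iteration 3/4 --
  FD 7: (15.278,-12.321) -> (20.941,-16.435) [heading=324, draw]
  RT 72: heading 324 -> 252
  LT 90: heading 252 -> 342
  -- iteration 4/4 --
  FD 7: (20.941,-16.435) -> (27.598,-18.598) [heading=342, draw]
  RT 72: heading 342 -> 270
  LT 90: heading 270 -> 0
]
RT 90: heading 0 -> 270
FD 17: (27.598,-18.598) -> (27.598,-35.598) [heading=270, draw]
LT 60: heading 270 -> 330
FD 19: (27.598,-35.598) -> (44.053,-45.098) [heading=330, draw]
Final: pos=(44.053,-45.098), heading=330, 7 segment(s) drawn

Answer: 44.053 -45.098 330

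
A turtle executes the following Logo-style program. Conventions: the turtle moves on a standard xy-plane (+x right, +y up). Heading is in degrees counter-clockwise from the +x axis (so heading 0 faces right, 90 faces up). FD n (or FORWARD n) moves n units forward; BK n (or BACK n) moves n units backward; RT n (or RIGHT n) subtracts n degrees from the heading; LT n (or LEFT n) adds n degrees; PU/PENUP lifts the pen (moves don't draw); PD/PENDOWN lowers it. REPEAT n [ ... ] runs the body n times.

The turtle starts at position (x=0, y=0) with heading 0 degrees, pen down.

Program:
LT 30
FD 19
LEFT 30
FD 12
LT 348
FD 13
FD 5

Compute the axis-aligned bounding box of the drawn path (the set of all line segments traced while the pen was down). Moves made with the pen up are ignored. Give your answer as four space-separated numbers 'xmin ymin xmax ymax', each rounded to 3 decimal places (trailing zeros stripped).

Executing turtle program step by step:
Start: pos=(0,0), heading=0, pen down
LT 30: heading 0 -> 30
FD 19: (0,0) -> (16.454,9.5) [heading=30, draw]
LT 30: heading 30 -> 60
FD 12: (16.454,9.5) -> (22.454,19.892) [heading=60, draw]
LT 348: heading 60 -> 48
FD 13: (22.454,19.892) -> (31.153,29.553) [heading=48, draw]
FD 5: (31.153,29.553) -> (34.499,33.269) [heading=48, draw]
Final: pos=(34.499,33.269), heading=48, 4 segment(s) drawn

Segment endpoints: x in {0, 16.454, 22.454, 31.153, 34.499}, y in {0, 9.5, 19.892, 29.553, 33.269}
xmin=0, ymin=0, xmax=34.499, ymax=33.269

Answer: 0 0 34.499 33.269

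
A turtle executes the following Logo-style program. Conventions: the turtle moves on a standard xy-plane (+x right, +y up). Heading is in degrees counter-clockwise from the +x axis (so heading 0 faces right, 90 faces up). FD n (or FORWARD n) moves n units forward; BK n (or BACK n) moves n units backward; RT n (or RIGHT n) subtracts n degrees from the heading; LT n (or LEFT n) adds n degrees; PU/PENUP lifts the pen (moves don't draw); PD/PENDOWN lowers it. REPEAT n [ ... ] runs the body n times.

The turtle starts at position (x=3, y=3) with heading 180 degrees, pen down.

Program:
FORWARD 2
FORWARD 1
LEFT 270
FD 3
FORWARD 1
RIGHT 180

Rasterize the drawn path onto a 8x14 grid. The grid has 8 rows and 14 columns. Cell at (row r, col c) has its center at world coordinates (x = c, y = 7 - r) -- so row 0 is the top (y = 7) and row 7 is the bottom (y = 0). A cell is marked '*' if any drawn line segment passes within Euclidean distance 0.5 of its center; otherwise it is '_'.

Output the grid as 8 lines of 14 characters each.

Segment 0: (3,3) -> (1,3)
Segment 1: (1,3) -> (0,3)
Segment 2: (0,3) -> (0,6)
Segment 3: (0,6) -> (0,7)

Answer: *_____________
*_____________
*_____________
*_____________
****__________
______________
______________
______________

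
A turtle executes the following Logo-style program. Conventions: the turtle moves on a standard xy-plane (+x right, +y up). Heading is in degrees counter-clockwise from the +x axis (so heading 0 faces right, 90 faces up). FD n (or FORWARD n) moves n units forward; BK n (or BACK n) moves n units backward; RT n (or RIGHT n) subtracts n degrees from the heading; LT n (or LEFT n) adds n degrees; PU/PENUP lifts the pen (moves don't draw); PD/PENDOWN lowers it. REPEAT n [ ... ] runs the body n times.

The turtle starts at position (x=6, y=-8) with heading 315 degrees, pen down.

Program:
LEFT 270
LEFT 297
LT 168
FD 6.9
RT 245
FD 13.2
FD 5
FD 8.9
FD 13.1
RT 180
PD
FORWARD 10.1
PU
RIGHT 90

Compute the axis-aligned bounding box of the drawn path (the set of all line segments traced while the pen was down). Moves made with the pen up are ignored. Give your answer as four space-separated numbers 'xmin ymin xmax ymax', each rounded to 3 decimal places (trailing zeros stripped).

Answer: 6 -11.45 15.479 28.597

Derivation:
Executing turtle program step by step:
Start: pos=(6,-8), heading=315, pen down
LT 270: heading 315 -> 225
LT 297: heading 225 -> 162
LT 168: heading 162 -> 330
FD 6.9: (6,-8) -> (11.976,-11.45) [heading=330, draw]
RT 245: heading 330 -> 85
FD 13.2: (11.976,-11.45) -> (13.126,1.7) [heading=85, draw]
FD 5: (13.126,1.7) -> (13.562,6.681) [heading=85, draw]
FD 8.9: (13.562,6.681) -> (14.337,15.547) [heading=85, draw]
FD 13.1: (14.337,15.547) -> (15.479,28.597) [heading=85, draw]
RT 180: heading 85 -> 265
PD: pen down
FD 10.1: (15.479,28.597) -> (14.599,18.535) [heading=265, draw]
PU: pen up
RT 90: heading 265 -> 175
Final: pos=(14.599,18.535), heading=175, 6 segment(s) drawn

Segment endpoints: x in {6, 11.976, 13.126, 13.562, 14.337, 14.599, 15.479}, y in {-11.45, -8, 1.7, 6.681, 15.547, 18.535, 28.597}
xmin=6, ymin=-11.45, xmax=15.479, ymax=28.597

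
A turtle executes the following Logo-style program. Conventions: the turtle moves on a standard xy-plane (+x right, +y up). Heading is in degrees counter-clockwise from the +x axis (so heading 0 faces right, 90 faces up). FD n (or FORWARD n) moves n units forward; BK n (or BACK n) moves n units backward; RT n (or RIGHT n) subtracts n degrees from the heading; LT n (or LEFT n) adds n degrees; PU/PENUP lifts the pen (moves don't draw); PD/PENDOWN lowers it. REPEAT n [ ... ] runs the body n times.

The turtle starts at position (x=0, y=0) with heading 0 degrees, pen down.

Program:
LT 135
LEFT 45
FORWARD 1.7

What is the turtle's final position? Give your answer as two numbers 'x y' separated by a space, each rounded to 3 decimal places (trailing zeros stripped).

Answer: -1.7 0

Derivation:
Executing turtle program step by step:
Start: pos=(0,0), heading=0, pen down
LT 135: heading 0 -> 135
LT 45: heading 135 -> 180
FD 1.7: (0,0) -> (-1.7,0) [heading=180, draw]
Final: pos=(-1.7,0), heading=180, 1 segment(s) drawn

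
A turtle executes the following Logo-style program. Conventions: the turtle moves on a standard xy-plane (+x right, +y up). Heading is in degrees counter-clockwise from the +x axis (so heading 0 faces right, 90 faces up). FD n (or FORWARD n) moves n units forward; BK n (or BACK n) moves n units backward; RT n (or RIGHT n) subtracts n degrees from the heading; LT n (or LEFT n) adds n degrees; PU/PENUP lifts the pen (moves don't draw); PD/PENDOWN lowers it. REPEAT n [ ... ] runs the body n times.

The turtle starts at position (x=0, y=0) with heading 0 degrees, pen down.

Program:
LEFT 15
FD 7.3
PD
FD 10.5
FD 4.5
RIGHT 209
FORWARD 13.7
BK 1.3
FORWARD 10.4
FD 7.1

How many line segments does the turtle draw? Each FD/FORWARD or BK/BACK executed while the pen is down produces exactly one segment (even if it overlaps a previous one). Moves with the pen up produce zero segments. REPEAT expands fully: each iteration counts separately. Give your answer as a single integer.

Answer: 7

Derivation:
Executing turtle program step by step:
Start: pos=(0,0), heading=0, pen down
LT 15: heading 0 -> 15
FD 7.3: (0,0) -> (7.051,1.889) [heading=15, draw]
PD: pen down
FD 10.5: (7.051,1.889) -> (17.193,4.607) [heading=15, draw]
FD 4.5: (17.193,4.607) -> (21.54,5.772) [heading=15, draw]
RT 209: heading 15 -> 166
FD 13.7: (21.54,5.772) -> (8.247,9.086) [heading=166, draw]
BK 1.3: (8.247,9.086) -> (9.508,8.771) [heading=166, draw]
FD 10.4: (9.508,8.771) -> (-0.583,11.287) [heading=166, draw]
FD 7.1: (-0.583,11.287) -> (-7.472,13.005) [heading=166, draw]
Final: pos=(-7.472,13.005), heading=166, 7 segment(s) drawn
Segments drawn: 7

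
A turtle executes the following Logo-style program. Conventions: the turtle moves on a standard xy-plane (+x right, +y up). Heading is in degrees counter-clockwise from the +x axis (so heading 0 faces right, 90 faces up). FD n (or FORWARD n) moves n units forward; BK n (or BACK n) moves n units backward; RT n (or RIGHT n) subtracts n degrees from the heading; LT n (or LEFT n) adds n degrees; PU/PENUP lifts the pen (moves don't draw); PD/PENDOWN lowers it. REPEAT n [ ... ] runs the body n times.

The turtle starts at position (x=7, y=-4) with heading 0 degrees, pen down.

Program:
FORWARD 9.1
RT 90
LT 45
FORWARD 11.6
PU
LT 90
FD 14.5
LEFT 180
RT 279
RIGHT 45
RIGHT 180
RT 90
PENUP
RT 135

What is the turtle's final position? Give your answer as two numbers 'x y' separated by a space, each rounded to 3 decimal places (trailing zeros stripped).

Executing turtle program step by step:
Start: pos=(7,-4), heading=0, pen down
FD 9.1: (7,-4) -> (16.1,-4) [heading=0, draw]
RT 90: heading 0 -> 270
LT 45: heading 270 -> 315
FD 11.6: (16.1,-4) -> (24.302,-12.202) [heading=315, draw]
PU: pen up
LT 90: heading 315 -> 45
FD 14.5: (24.302,-12.202) -> (34.555,-1.949) [heading=45, move]
LT 180: heading 45 -> 225
RT 279: heading 225 -> 306
RT 45: heading 306 -> 261
RT 180: heading 261 -> 81
RT 90: heading 81 -> 351
PU: pen up
RT 135: heading 351 -> 216
Final: pos=(34.555,-1.949), heading=216, 2 segment(s) drawn

Answer: 34.555 -1.949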